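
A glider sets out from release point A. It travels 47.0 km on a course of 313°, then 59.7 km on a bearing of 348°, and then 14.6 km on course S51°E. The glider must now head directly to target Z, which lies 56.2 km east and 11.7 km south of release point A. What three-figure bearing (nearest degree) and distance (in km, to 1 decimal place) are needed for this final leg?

135°, 130.5 km

Leg 1 (313°, 47.0 km): east 47.0 sin 313° = -34.37, north 47.0 cos 313° = 32.05
Leg 2 (348°, 59.7 km): east 59.7 sin 348° = -12.41, north 59.7 cos 348° = 58.40
Leg 3 (S51°E, 14.6 km): east 14.6 sin 129° = 11.35, north 14.6 cos 129° = -9.19
Current position: (-35.44, 81.26). Target: (56.2, -11.7). Remaining: Δeast = 91.64, Δnorth = -92.96.
Bearing = atan2(91.64, -92.96) mod 360° = 135.41°; distance = √((91.64)² + (-92.96)²) = 130.536 km.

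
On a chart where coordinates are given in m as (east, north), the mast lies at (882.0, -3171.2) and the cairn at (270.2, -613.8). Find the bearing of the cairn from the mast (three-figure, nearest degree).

347°

Δeast = 270.2 − 882.0 = -611.80; Δnorth = -613.8 − -3171.2 = 2557.40.
Bearing = atan2(Δeast, Δnorth) mod 360° = 346.55° ≈ 347°.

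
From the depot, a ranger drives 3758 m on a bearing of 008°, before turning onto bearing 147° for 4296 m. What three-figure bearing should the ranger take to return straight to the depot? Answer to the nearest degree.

Leg 1 (008°, 3758 m): east 3758 sin 8° = 523.01, north 3758 cos 8° = 3721.43
Leg 2 (147°, 4296 m): east 4296 sin 147° = 2339.77, north 4296 cos 147° = -3602.93
Net displacement: 2862.78 east, 118.50 north. Direction back to start is (-2862.78, -118.50): bearing = atan2(-2862.78, -118.50) mod 360° = 267.63° ≈ 268°.

268°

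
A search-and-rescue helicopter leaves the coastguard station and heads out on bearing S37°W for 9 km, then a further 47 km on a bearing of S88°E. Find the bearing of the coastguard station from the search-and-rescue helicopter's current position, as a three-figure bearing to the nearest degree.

282°

Leg 1 (S37°W, 9 km): east 9 sin 217° = -5.42, north 9 cos 217° = -7.19
Leg 2 (S88°E, 47 km): east 47 sin 92° = 46.97, north 47 cos 92° = -1.64
Net displacement: 41.56 east, -8.83 north. Direction back to start is (-41.56, 8.83): bearing = atan2(-41.56, 8.83) mod 360° = 281.99° ≈ 282°.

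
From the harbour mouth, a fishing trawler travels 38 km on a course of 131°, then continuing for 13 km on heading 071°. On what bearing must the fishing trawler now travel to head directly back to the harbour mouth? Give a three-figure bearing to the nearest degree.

297°

Leg 1 (131°, 38 km): east 38 sin 131° = 28.68, north 38 cos 131° = -24.93
Leg 2 (071°, 13 km): east 13 sin 71° = 12.29, north 13 cos 71° = 4.23
Net displacement: 40.97 east, -20.70 north. Direction back to start is (-40.97, 20.70): bearing = atan2(-40.97, 20.70) mod 360° = 296.80° ≈ 297°.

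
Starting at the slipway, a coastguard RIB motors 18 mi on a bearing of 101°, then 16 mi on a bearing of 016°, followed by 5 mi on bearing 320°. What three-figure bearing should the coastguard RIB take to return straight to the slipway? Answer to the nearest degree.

Leg 1 (101°, 18 mi): east 18 sin 101° = 17.67, north 18 cos 101° = -3.43
Leg 2 (016°, 16 mi): east 16 sin 16° = 4.41, north 16 cos 16° = 15.38
Leg 3 (320°, 5 mi): east 5 sin 320° = -3.21, north 5 cos 320° = 3.83
Net displacement: 18.87 east, 15.78 north. Direction back to start is (-18.87, -15.78): bearing = atan2(-18.87, -15.78) mod 360° = 230.10° ≈ 230°.

230°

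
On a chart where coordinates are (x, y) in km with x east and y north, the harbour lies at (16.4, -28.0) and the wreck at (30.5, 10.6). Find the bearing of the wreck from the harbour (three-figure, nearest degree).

020°

Δeast = 30.5 − 16.4 = 14.10; Δnorth = 10.6 − -28.0 = 38.60.
Bearing = atan2(Δeast, Δnorth) mod 360° = 20.07° ≈ 020°.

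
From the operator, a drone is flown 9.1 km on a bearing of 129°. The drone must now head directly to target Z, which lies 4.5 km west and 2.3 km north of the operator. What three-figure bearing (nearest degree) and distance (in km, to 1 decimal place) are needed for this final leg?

305°, 14.1 km

Leg 1 (129°, 9.1 km): east 9.1 sin 129° = 7.07, north 9.1 cos 129° = -5.73
Current position: (7.07, -5.73). Target: (-4.5, 2.3). Remaining: Δeast = -11.57, Δnorth = 8.03.
Bearing = atan2(-11.57, 8.03) mod 360° = 304.75°; distance = √((-11.57)² + (8.03)²) = 14.083 km.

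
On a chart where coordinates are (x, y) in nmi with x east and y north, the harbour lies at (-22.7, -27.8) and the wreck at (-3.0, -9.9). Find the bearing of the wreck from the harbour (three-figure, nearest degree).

Δeast = -3.0 − -22.7 = 19.70; Δnorth = -9.9 − -27.8 = 17.90.
Bearing = atan2(Δeast, Δnorth) mod 360° = 47.74° ≈ 048°.

048°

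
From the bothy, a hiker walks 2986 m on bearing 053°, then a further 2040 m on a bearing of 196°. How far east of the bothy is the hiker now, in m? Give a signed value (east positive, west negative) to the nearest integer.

1822 m

Leg 1 (053°, 2986 m): east 2986 sin 53° = 2384.73, north 2986 cos 53° = 1797.02
Leg 2 (196°, 2040 m): east 2040 sin 196° = -562.30, north 2040 cos 196° = -1960.97
Net east component: 1822.43 m.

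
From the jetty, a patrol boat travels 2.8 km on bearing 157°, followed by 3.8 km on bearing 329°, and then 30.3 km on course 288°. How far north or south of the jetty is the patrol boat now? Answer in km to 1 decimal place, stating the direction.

Leg 1 (157°, 2.8 km): east 2.8 sin 157° = 1.09, north 2.8 cos 157° = -2.58
Leg 2 (329°, 3.8 km): east 3.8 sin 329° = -1.96, north 3.8 cos 329° = 3.26
Leg 3 (288°, 30.3 km): east 30.3 sin 288° = -28.82, north 30.3 cos 288° = 9.36
Net north component: 10.04 km.

10.0 km north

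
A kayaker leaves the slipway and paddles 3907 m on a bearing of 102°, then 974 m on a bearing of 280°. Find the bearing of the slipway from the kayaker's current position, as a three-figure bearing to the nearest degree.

283°

Leg 1 (102°, 3907 m): east 3907 sin 102° = 3821.62, north 3907 cos 102° = -812.31
Leg 2 (280°, 974 m): east 974 sin 280° = -959.20, north 974 cos 280° = 169.13
Net displacement: 2862.42 east, -643.18 north. Direction back to start is (-2862.42, 643.18): bearing = atan2(-2862.42, 643.18) mod 360° = 282.66° ≈ 283°.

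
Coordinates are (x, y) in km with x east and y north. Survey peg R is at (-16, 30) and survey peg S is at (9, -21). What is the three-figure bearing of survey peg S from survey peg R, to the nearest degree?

154°

Δeast = 9 − -16 = 25.00; Δnorth = -21 − 30 = -51.00.
Bearing = atan2(Δeast, Δnorth) mod 360° = 153.89° ≈ 154°.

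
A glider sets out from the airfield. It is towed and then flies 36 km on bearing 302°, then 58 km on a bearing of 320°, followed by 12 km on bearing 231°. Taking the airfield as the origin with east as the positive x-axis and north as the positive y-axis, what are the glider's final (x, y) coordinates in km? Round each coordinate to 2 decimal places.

(-77.14, 55.96)

Leg 1 (302°, 36 km): east 36 sin 302° = -30.53, north 36 cos 302° = 19.08
Leg 2 (320°, 58 km): east 58 sin 320° = -37.28, north 58 cos 320° = 44.43
Leg 3 (231°, 12 km): east 12 sin 231° = -9.33, north 12 cos 231° = -7.55
Summing: -77.14 km east, 55.96 km north → (-77.14, 55.96).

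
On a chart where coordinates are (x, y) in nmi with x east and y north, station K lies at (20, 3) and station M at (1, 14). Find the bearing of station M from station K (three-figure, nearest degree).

Δeast = 1 − 20 = -19.00; Δnorth = 14 − 3 = 11.00.
Bearing = atan2(Δeast, Δnorth) mod 360° = 300.07° ≈ 300°.

300°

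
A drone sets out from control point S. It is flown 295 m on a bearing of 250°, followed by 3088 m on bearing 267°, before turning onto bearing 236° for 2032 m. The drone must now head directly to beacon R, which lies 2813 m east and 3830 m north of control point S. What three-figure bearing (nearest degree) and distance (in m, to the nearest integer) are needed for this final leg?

Leg 1 (250°, 295 m): east 295 sin 250° = -277.21, north 295 cos 250° = -100.90
Leg 2 (267°, 3088 m): east 3088 sin 267° = -3083.77, north 3088 cos 267° = -161.61
Leg 3 (236°, 2032 m): east 2032 sin 236° = -1684.60, north 2032 cos 236° = -1136.28
Current position: (-5045.58, -1398.79). Target: (2813, 3830). Remaining: Δeast = 7858.58, Δnorth = 5228.79.
Bearing = atan2(7858.58, 5228.79) mod 360° = 56.36°; distance = √((7858.58)² + (5228.79)²) = 9439.150 m.

056°, 9439 m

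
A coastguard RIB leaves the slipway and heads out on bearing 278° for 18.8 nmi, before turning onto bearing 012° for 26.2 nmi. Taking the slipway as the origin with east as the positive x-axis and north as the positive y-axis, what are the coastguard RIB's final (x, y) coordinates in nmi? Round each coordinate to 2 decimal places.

(-13.17, 28.24)

Leg 1 (278°, 18.8 nmi): east 18.8 sin 278° = -18.62, north 18.8 cos 278° = 2.62
Leg 2 (012°, 26.2 nmi): east 26.2 sin 12° = 5.45, north 26.2 cos 12° = 25.63
Summing: -13.17 nmi east, 28.24 nmi north → (-13.17, 28.24).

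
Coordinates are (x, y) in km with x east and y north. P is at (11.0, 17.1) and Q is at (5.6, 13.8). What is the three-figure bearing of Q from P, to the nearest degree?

239°

Δeast = 5.6 − 11.0 = -5.40; Δnorth = 13.8 − 17.1 = -3.30.
Bearing = atan2(Δeast, Δnorth) mod 360° = 238.57° ≈ 239°.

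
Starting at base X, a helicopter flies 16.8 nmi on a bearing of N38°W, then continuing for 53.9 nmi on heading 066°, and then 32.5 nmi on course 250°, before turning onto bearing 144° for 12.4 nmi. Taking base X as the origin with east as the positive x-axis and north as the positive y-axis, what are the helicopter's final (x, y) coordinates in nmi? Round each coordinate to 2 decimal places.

Leg 1 (N38°W, 16.8 nmi): east 16.8 sin 322° = -10.34, north 16.8 cos 322° = 13.24
Leg 2 (066°, 53.9 nmi): east 53.9 sin 66° = 49.24, north 53.9 cos 66° = 21.92
Leg 3 (250°, 32.5 nmi): east 32.5 sin 250° = -30.54, north 32.5 cos 250° = -11.12
Leg 4 (144°, 12.4 nmi): east 12.4 sin 144° = 7.29, north 12.4 cos 144° = -10.03
Summing: 15.65 nmi east, 14.01 nmi north → (15.65, 14.01).

(15.65, 14.01)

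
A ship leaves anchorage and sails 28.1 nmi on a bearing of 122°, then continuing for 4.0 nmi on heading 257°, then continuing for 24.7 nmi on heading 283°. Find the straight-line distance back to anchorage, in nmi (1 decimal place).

11.0 nmi

Leg 1 (122°, 28.1 nmi): east 28.1 sin 122° = 23.83, north 28.1 cos 122° = -14.89
Leg 2 (257°, 4.0 nmi): east 4.0 sin 257° = -3.90, north 4.0 cos 257° = -0.90
Leg 3 (283°, 24.7 nmi): east 24.7 sin 283° = -24.07, north 24.7 cos 283° = 5.56
Net: -4.13 east, -10.23 north. Distance = √((-4.13)² + (-10.23)²) = 11.038 nmi.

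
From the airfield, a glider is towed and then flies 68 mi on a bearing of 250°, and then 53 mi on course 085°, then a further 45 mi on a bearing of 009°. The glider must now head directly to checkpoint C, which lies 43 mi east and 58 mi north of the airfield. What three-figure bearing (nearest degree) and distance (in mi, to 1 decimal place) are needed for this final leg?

056°, 57.0 mi

Leg 1 (250°, 68 mi): east 68 sin 250° = -63.90, north 68 cos 250° = -23.26
Leg 2 (085°, 53 mi): east 53 sin 85° = 52.80, north 53 cos 85° = 4.62
Leg 3 (009°, 45 mi): east 45 sin 9° = 7.04, north 45 cos 9° = 44.45
Current position: (-4.06, 25.81). Target: (43, 58). Remaining: Δeast = 47.06, Δnorth = 32.19.
Bearing = atan2(47.06, 32.19) mod 360° = 55.63°; distance = √((47.06)² + (32.19)²) = 57.018 mi.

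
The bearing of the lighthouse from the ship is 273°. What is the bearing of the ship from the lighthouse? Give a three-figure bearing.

093°

Back-bearing = 273° − 180° = 093°.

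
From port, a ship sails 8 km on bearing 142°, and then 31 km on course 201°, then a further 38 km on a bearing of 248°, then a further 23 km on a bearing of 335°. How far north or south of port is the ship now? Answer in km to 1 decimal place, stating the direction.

28.6 km south

Leg 1 (142°, 8 km): east 8 sin 142° = 4.93, north 8 cos 142° = -6.30
Leg 2 (201°, 31 km): east 31 sin 201° = -11.11, north 31 cos 201° = -28.94
Leg 3 (248°, 38 km): east 38 sin 248° = -35.23, north 38 cos 248° = -14.24
Leg 4 (335°, 23 km): east 23 sin 335° = -9.72, north 23 cos 335° = 20.85
Net north component: -28.64 km.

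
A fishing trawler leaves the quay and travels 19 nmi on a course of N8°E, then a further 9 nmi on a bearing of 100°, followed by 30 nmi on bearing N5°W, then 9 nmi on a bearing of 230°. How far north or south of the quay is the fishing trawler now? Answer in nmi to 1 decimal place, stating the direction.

Leg 1 (N8°E, 19 nmi): east 19 sin 8° = 2.64, north 19 cos 8° = 18.82
Leg 2 (100°, 9 nmi): east 9 sin 100° = 8.86, north 9 cos 100° = -1.56
Leg 3 (N5°W, 30 nmi): east 30 sin 355° = -2.61, north 30 cos 355° = 29.89
Leg 4 (230°, 9 nmi): east 9 sin 230° = -6.89, north 9 cos 230° = -5.79
Net north component: 41.35 nmi.

41.4 nmi north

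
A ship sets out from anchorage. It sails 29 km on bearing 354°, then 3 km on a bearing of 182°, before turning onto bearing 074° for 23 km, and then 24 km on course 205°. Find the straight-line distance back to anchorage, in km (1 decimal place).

Leg 1 (354°, 29 km): east 29 sin 354° = -3.03, north 29 cos 354° = 28.84
Leg 2 (182°, 3 km): east 3 sin 182° = -0.10, north 3 cos 182° = -3.00
Leg 3 (074°, 23 km): east 23 sin 74° = 22.11, north 23 cos 74° = 6.34
Leg 4 (205°, 24 km): east 24 sin 205° = -10.14, north 24 cos 205° = -21.75
Net: 8.83 east, 10.43 north. Distance = √((8.83)² + (10.43)²) = 13.667 km.

13.7 km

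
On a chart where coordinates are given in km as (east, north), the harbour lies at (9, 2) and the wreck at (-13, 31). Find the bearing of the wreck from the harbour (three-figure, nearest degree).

323°

Δeast = -13 − 9 = -22.00; Δnorth = 31 − 2 = 29.00.
Bearing = atan2(Δeast, Δnorth) mod 360° = 322.82° ≈ 323°.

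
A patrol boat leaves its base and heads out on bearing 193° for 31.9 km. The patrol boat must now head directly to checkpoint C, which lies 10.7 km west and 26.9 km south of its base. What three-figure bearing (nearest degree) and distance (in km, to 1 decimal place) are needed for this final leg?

Leg 1 (193°, 31.9 km): east 31.9 sin 193° = -7.18, north 31.9 cos 193° = -31.08
Current position: (-7.18, -31.08). Target: (-10.7, -26.9). Remaining: Δeast = -3.52, Δnorth = 4.18.
Bearing = atan2(-3.52, 4.18) mod 360° = 319.88°; distance = √((-3.52)² + (4.18)²) = 5.469 km.

320°, 5.5 km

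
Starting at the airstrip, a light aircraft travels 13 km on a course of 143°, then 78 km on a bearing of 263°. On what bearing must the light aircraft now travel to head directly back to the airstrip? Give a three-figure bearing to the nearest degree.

Leg 1 (143°, 13 km): east 13 sin 143° = 7.82, north 13 cos 143° = -10.38
Leg 2 (263°, 78 km): east 78 sin 263° = -77.42, north 78 cos 263° = -9.51
Net displacement: -69.60 east, -19.89 north. Direction back to start is (69.60, 19.89): bearing = atan2(69.60, 19.89) mod 360° = 74.05° ≈ 074°.

074°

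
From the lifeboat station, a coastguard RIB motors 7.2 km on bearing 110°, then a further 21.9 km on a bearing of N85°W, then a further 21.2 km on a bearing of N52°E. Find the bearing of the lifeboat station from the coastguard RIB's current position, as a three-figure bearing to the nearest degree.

Leg 1 (110°, 7.2 km): east 7.2 sin 110° = 6.77, north 7.2 cos 110° = -2.46
Leg 2 (N85°W, 21.9 km): east 21.9 sin 275° = -21.82, north 21.9 cos 275° = 1.91
Leg 3 (N52°E, 21.2 km): east 21.2 sin 52° = 16.71, north 21.2 cos 52° = 13.05
Net displacement: 1.65 east, 12.50 north. Direction back to start is (-1.65, -12.50): bearing = atan2(-1.65, -12.50) mod 360° = 187.54° ≈ 188°.

188°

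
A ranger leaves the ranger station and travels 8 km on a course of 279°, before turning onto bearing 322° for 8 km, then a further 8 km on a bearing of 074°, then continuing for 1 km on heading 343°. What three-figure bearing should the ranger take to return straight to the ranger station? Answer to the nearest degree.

153°

Leg 1 (279°, 8 km): east 8 sin 279° = -7.90, north 8 cos 279° = 1.25
Leg 2 (322°, 8 km): east 8 sin 322° = -4.93, north 8 cos 322° = 6.30
Leg 3 (074°, 8 km): east 8 sin 74° = 7.69, north 8 cos 74° = 2.21
Leg 4 (343°, 1 km): east 1 sin 343° = -0.29, north 1 cos 343° = 0.96
Net displacement: -5.43 east, 10.72 north. Direction back to start is (5.43, -10.72): bearing = atan2(5.43, -10.72) mod 360° = 153.13° ≈ 153°.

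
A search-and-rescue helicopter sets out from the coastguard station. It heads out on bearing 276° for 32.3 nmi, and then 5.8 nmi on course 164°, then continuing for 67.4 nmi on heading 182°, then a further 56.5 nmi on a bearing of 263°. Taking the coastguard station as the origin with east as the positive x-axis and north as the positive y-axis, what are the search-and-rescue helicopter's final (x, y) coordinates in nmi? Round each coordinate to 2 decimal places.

(-88.96, -76.44)

Leg 1 (276°, 32.3 nmi): east 32.3 sin 276° = -32.12, north 32.3 cos 276° = 3.38
Leg 2 (164°, 5.8 nmi): east 5.8 sin 164° = 1.60, north 5.8 cos 164° = -5.58
Leg 3 (182°, 67.4 nmi): east 67.4 sin 182° = -2.35, north 67.4 cos 182° = -67.36
Leg 4 (263°, 56.5 nmi): east 56.5 sin 263° = -56.08, north 56.5 cos 263° = -6.89
Summing: -88.96 nmi east, -76.44 nmi north → (-88.96, -76.44).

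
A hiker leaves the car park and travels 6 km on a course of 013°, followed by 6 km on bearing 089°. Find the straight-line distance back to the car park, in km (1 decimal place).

Leg 1 (013°, 6 km): east 6 sin 13° = 1.35, north 6 cos 13° = 5.85
Leg 2 (089°, 6 km): east 6 sin 89° = 6.00, north 6 cos 89° = 0.10
Net: 7.35 east, 5.95 north. Distance = √((7.35)² + (5.95)²) = 9.456 km.

9.5 km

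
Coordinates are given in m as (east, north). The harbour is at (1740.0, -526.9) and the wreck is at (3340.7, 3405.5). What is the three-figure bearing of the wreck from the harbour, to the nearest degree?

022°

Δeast = 3340.7 − 1740.0 = 1600.70; Δnorth = 3405.5 − -526.9 = 3932.40.
Bearing = atan2(Δeast, Δnorth) mod 360° = 22.15° ≈ 022°.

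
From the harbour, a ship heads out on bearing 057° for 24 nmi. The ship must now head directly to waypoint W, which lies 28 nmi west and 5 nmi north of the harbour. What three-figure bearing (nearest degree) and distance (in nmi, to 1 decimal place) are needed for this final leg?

260°, 48.8 nmi

Leg 1 (057°, 24 nmi): east 24 sin 57° = 20.13, north 24 cos 57° = 13.07
Current position: (20.13, 13.07). Target: (-28, 5). Remaining: Δeast = -48.13, Δnorth = -8.07.
Bearing = atan2(-48.13, -8.07) mod 360° = 260.48°; distance = √((-48.13)² + (-8.07)²) = 48.800 nmi.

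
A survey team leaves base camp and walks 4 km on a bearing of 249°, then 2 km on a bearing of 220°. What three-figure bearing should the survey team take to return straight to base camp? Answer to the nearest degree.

059°

Leg 1 (249°, 4 km): east 4 sin 249° = -3.73, north 4 cos 249° = -1.43
Leg 2 (220°, 2 km): east 2 sin 220° = -1.29, north 2 cos 220° = -1.53
Net displacement: -5.02 east, -2.97 north. Direction back to start is (5.02, 2.97): bearing = atan2(5.02, 2.97) mod 360° = 59.43° ≈ 059°.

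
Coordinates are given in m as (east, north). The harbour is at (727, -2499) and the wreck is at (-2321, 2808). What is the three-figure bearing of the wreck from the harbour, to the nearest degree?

330°

Δeast = -2321 − 727 = -3048.00; Δnorth = 2808 − -2499 = 5307.00.
Bearing = atan2(Δeast, Δnorth) mod 360° = 330.13° ≈ 330°.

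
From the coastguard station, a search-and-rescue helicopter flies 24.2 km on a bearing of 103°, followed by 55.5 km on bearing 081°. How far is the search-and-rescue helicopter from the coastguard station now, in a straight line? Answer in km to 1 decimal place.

Leg 1 (103°, 24.2 km): east 24.2 sin 103° = 23.58, north 24.2 cos 103° = -5.44
Leg 2 (081°, 55.5 km): east 55.5 sin 81° = 54.82, north 55.5 cos 81° = 8.68
Net: 78.40 east, 3.24 north. Distance = √((78.40)² + (3.24)²) = 78.463 km.

78.5 km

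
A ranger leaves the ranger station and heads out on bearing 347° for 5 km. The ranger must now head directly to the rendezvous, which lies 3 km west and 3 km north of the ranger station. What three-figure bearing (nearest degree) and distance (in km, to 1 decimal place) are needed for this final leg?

Leg 1 (347°, 5 km): east 5 sin 347° = -1.12, north 5 cos 347° = 4.87
Current position: (-1.12, 4.87). Target: (-3, 3). Remaining: Δeast = -1.88, Δnorth = -1.87.
Bearing = atan2(-1.88, -1.87) mod 360° = 225.05°; distance = √((-1.88)² + (-1.87)²) = 2.650 km.

225°, 2.6 km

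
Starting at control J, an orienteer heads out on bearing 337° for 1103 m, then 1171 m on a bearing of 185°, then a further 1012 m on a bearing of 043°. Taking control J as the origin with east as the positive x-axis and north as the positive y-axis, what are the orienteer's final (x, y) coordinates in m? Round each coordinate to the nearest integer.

Leg 1 (337°, 1103 m): east 1103 sin 337° = -430.98, north 1103 cos 337° = 1015.32
Leg 2 (185°, 1171 m): east 1171 sin 185° = -102.06, north 1171 cos 185° = -1166.54
Leg 3 (043°, 1012 m): east 1012 sin 43° = 690.18, north 1012 cos 43° = 740.13
Summing: 157.15 m east, 588.90 m north → (157, 589).

(157, 589)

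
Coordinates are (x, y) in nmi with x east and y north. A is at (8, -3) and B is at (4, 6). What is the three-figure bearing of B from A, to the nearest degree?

336°

Δeast = 4 − 8 = -4.00; Δnorth = 6 − -3 = 9.00.
Bearing = atan2(Δeast, Δnorth) mod 360° = 336.04° ≈ 336°.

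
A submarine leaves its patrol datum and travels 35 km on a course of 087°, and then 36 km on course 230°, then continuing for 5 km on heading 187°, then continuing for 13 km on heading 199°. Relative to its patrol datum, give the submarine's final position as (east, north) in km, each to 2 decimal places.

Leg 1 (087°, 35 km): east 35 sin 87° = 34.95, north 35 cos 87° = 1.83
Leg 2 (230°, 36 km): east 36 sin 230° = -27.58, north 36 cos 230° = -23.14
Leg 3 (187°, 5 km): east 5 sin 187° = -0.61, north 5 cos 187° = -4.96
Leg 4 (199°, 13 km): east 13 sin 199° = -4.23, north 13 cos 199° = -12.29
Summing: 2.53 km east, -38.56 km north → (2.53, -38.56).

(2.53, -38.56)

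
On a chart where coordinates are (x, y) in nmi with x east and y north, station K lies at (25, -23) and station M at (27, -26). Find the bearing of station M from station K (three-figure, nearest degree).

Δeast = 27 − 25 = 2.00; Δnorth = -26 − -23 = -3.00.
Bearing = atan2(Δeast, Δnorth) mod 360° = 146.31° ≈ 146°.

146°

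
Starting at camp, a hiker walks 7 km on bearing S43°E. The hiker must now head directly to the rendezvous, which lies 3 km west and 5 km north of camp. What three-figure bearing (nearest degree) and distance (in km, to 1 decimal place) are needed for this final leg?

322°, 12.8 km

Leg 1 (S43°E, 7 km): east 7 sin 137° = 4.77, north 7 cos 137° = -5.12
Current position: (4.77, -5.12). Target: (-3, 5). Remaining: Δeast = -7.77, Δnorth = 10.12.
Bearing = atan2(-7.77, 10.12) mod 360° = 322.47°; distance = √((-7.77)² + (10.12)²) = 12.761 km.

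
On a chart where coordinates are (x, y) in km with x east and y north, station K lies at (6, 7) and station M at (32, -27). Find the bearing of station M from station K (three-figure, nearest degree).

Δeast = 32 − 6 = 26.00; Δnorth = -27 − 7 = -34.00.
Bearing = atan2(Δeast, Δnorth) mod 360° = 142.59° ≈ 143°.

143°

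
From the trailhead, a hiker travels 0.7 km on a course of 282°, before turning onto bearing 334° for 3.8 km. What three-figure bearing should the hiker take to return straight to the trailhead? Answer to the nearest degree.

147°

Leg 1 (282°, 0.7 km): east 0.7 sin 282° = -0.68, north 0.7 cos 282° = 0.15
Leg 2 (334°, 3.8 km): east 3.8 sin 334° = -1.67, north 3.8 cos 334° = 3.42
Net displacement: -2.35 east, 3.56 north. Direction back to start is (2.35, -3.56): bearing = atan2(2.35, -3.56) mod 360° = 146.57° ≈ 147°.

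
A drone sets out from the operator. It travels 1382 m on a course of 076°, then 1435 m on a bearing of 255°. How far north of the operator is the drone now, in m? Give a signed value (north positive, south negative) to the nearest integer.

Leg 1 (076°, 1382 m): east 1382 sin 76° = 1340.95, north 1382 cos 76° = 334.34
Leg 2 (255°, 1435 m): east 1435 sin 255° = -1386.10, north 1435 cos 255° = -371.41
Net north component: -37.07 m.

-37 m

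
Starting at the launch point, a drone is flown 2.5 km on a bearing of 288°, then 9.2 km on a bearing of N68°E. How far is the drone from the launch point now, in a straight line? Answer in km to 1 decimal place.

Leg 1 (288°, 2.5 km): east 2.5 sin 288° = -2.38, north 2.5 cos 288° = 0.77
Leg 2 (N68°E, 9.2 km): east 9.2 sin 68° = 8.53, north 9.2 cos 68° = 3.45
Net: 6.15 east, 4.22 north. Distance = √((6.15)² + (4.22)²) = 7.460 km.

7.5 km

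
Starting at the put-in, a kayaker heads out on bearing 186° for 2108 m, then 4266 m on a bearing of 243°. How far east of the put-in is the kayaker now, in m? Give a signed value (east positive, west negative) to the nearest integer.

-4021 m

Leg 1 (186°, 2108 m): east 2108 sin 186° = -220.35, north 2108 cos 186° = -2096.45
Leg 2 (243°, 4266 m): east 4266 sin 243° = -3801.03, north 4266 cos 243° = -1936.72
Net east component: -4021.38 m.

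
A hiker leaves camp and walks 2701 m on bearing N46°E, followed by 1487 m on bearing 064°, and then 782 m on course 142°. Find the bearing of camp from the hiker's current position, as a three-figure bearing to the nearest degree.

243°

Leg 1 (N46°E, 2701 m): east 2701 sin 46° = 1942.94, north 2701 cos 46° = 1876.27
Leg 2 (064°, 1487 m): east 1487 sin 64° = 1336.51, north 1487 cos 64° = 651.86
Leg 3 (142°, 782 m): east 782 sin 142° = 481.45, north 782 cos 142° = -616.22
Net displacement: 3760.89 east, 1911.91 north. Direction back to start is (-3760.89, -1911.91): bearing = atan2(-3760.89, -1911.91) mod 360° = 243.05° ≈ 243°.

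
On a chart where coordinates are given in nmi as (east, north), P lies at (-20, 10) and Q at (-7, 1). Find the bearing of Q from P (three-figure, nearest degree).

Δeast = -7 − -20 = 13.00; Δnorth = 1 − 10 = -9.00.
Bearing = atan2(Δeast, Δnorth) mod 360° = 124.70° ≈ 125°.

125°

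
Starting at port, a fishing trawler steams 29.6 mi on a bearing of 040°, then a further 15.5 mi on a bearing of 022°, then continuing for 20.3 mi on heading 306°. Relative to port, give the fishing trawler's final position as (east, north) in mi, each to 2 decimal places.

Leg 1 (040°, 29.6 mi): east 29.6 sin 40° = 19.03, north 29.6 cos 40° = 22.67
Leg 2 (022°, 15.5 mi): east 15.5 sin 22° = 5.81, north 15.5 cos 22° = 14.37
Leg 3 (306°, 20.3 mi): east 20.3 sin 306° = -16.42, north 20.3 cos 306° = 11.93
Summing: 8.41 mi east, 48.98 mi north → (8.41, 48.98).

(8.41, 48.98)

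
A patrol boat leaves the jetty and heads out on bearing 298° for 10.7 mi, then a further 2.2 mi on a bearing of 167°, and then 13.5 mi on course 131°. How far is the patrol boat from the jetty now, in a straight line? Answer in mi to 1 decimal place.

Leg 1 (298°, 10.7 mi): east 10.7 sin 298° = -9.45, north 10.7 cos 298° = 5.02
Leg 2 (167°, 2.2 mi): east 2.2 sin 167° = 0.49, north 2.2 cos 167° = -2.14
Leg 3 (131°, 13.5 mi): east 13.5 sin 131° = 10.19, north 13.5 cos 131° = -8.86
Net: 1.24 east, -5.98 north. Distance = √((1.24)² + (-5.98)²) = 6.104 mi.

6.1 mi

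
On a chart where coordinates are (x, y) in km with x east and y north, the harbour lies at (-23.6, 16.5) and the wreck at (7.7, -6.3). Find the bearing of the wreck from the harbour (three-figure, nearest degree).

126°

Δeast = 7.7 − -23.6 = 31.30; Δnorth = -6.3 − 16.5 = -22.80.
Bearing = atan2(Δeast, Δnorth) mod 360° = 126.07° ≈ 126°.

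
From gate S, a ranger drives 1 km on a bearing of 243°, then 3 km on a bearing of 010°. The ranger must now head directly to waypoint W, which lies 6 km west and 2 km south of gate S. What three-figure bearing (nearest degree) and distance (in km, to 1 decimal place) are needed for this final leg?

Leg 1 (243°, 1 km): east 1 sin 243° = -0.89, north 1 cos 243° = -0.45
Leg 2 (010°, 3 km): east 3 sin 10° = 0.52, north 3 cos 10° = 2.95
Current position: (-0.37, 2.50). Target: (-6, -2). Remaining: Δeast = -5.63, Δnorth = -4.50.
Bearing = atan2(-5.63, -4.50) mod 360° = 231.36°; distance = √((-5.63)² + (-4.50)²) = 7.208 km.

231°, 7.2 km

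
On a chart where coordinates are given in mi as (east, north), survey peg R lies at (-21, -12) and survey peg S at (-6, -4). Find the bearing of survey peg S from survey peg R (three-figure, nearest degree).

Δeast = -6 − -21 = 15.00; Δnorth = -4 − -12 = 8.00.
Bearing = atan2(Δeast, Δnorth) mod 360° = 61.93° ≈ 062°.

062°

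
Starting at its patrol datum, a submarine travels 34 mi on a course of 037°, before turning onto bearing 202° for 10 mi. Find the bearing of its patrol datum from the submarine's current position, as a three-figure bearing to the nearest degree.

Leg 1 (037°, 34 mi): east 34 sin 37° = 20.46, north 34 cos 37° = 27.15
Leg 2 (202°, 10 mi): east 10 sin 202° = -3.75, north 10 cos 202° = -9.27
Net displacement: 16.72 east, 17.88 north. Direction back to start is (-16.72, -17.88): bearing = atan2(-16.72, -17.88) mod 360° = 223.07° ≈ 223°.

223°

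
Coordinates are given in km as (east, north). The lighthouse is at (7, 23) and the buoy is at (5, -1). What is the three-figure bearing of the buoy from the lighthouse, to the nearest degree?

Δeast = 5 − 7 = -2.00; Δnorth = -1 − 23 = -24.00.
Bearing = atan2(Δeast, Δnorth) mod 360° = 184.76° ≈ 185°.

185°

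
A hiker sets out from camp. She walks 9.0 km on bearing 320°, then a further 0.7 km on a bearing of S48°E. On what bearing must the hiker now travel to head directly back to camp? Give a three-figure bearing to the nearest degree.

141°

Leg 1 (320°, 9.0 km): east 9.0 sin 320° = -5.79, north 9.0 cos 320° = 6.89
Leg 2 (S48°E, 0.7 km): east 0.7 sin 132° = 0.52, north 0.7 cos 132° = -0.47
Net displacement: -5.26 east, 6.43 north. Direction back to start is (5.26, -6.43): bearing = atan2(5.26, -6.43) mod 360° = 140.67° ≈ 141°.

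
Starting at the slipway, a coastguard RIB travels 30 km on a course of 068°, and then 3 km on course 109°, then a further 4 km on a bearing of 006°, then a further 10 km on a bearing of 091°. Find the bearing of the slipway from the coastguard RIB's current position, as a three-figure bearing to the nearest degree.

251°

Leg 1 (068°, 30 km): east 30 sin 68° = 27.82, north 30 cos 68° = 11.24
Leg 2 (109°, 3 km): east 3 sin 109° = 2.84, north 3 cos 109° = -0.98
Leg 3 (006°, 4 km): east 4 sin 6° = 0.42, north 4 cos 6° = 3.98
Leg 4 (091°, 10 km): east 10 sin 91° = 10.00, north 10 cos 91° = -0.17
Net displacement: 41.07 east, 14.07 north. Direction back to start is (-41.07, -14.07): bearing = atan2(-41.07, -14.07) mod 360° = 251.09° ≈ 251°.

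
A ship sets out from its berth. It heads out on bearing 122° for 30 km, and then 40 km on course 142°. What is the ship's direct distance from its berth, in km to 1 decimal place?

69.0 km

Leg 1 (122°, 30 km): east 30 sin 122° = 25.44, north 30 cos 122° = -15.90
Leg 2 (142°, 40 km): east 40 sin 142° = 24.63, north 40 cos 142° = -31.52
Net: 50.07 east, -47.42 north. Distance = √((50.07)² + (-47.42)²) = 68.958 km.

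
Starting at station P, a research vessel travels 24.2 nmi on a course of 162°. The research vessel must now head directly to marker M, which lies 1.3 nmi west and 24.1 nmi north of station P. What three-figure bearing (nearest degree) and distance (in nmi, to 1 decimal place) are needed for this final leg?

Leg 1 (162°, 24.2 nmi): east 24.2 sin 162° = 7.48, north 24.2 cos 162° = -23.02
Current position: (7.48, -23.02). Target: (-1.3, 24.1). Remaining: Δeast = -8.78, Δnorth = 47.12.
Bearing = atan2(-8.78, 47.12) mod 360° = 349.45°; distance = √((-8.78)² + (47.12)²) = 47.926 nmi.

349°, 47.9 nmi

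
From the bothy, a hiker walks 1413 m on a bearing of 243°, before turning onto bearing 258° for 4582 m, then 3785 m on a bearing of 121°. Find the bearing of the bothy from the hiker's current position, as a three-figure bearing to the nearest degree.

035°

Leg 1 (243°, 1413 m): east 1413 sin 243° = -1258.99, north 1413 cos 243° = -641.49
Leg 2 (258°, 4582 m): east 4582 sin 258° = -4481.87, north 4582 cos 258° = -952.65
Leg 3 (121°, 3785 m): east 3785 sin 121° = 3244.38, north 3785 cos 121° = -1949.42
Net displacement: -2496.49 east, -3543.56 north. Direction back to start is (2496.49, 3543.56): bearing = atan2(2496.49, 3543.56) mod 360° = 35.17° ≈ 035°.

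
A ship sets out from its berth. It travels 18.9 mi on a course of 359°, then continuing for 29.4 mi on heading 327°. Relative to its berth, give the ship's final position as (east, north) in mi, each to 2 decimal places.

Leg 1 (359°, 18.9 mi): east 18.9 sin 359° = -0.33, north 18.9 cos 359° = 18.90
Leg 2 (327°, 29.4 mi): east 29.4 sin 327° = -16.01, north 29.4 cos 327° = 24.66
Summing: -16.34 mi east, 43.55 mi north → (-16.34, 43.55).

(-16.34, 43.55)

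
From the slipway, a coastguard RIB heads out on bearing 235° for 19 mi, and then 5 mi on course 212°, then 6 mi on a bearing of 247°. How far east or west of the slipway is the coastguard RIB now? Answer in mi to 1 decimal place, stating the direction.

Leg 1 (235°, 19 mi): east 19 sin 235° = -15.56, north 19 cos 235° = -10.90
Leg 2 (212°, 5 mi): east 5 sin 212° = -2.65, north 5 cos 212° = -4.24
Leg 3 (247°, 6 mi): east 6 sin 247° = -5.52, north 6 cos 247° = -2.34
Net east component: -23.74 mi.

23.7 mi west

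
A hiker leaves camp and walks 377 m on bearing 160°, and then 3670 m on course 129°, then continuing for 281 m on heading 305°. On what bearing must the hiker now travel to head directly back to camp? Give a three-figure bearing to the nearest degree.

Leg 1 (160°, 377 m): east 377 sin 160° = 128.94, north 377 cos 160° = -354.26
Leg 2 (129°, 3670 m): east 3670 sin 129° = 2852.13, north 3670 cos 129° = -2309.61
Leg 3 (305°, 281 m): east 281 sin 305° = -230.18, north 281 cos 305° = 161.17
Net displacement: 2750.89 east, -2502.69 north. Direction back to start is (-2750.89, 2502.69): bearing = atan2(-2750.89, 2502.69) mod 360° = 312.30° ≈ 312°.

312°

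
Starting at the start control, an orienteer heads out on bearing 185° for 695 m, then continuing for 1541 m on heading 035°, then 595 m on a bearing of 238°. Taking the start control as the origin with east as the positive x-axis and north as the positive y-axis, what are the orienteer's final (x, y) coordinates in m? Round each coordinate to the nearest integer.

Leg 1 (185°, 695 m): east 695 sin 185° = -60.57, north 695 cos 185° = -692.36
Leg 2 (035°, 1541 m): east 1541 sin 35° = 883.88, north 1541 cos 35° = 1262.31
Leg 3 (238°, 595 m): east 595 sin 238° = -504.59, north 595 cos 238° = -315.30
Summing: 318.72 m east, 254.66 m north → (319, 255).

(319, 255)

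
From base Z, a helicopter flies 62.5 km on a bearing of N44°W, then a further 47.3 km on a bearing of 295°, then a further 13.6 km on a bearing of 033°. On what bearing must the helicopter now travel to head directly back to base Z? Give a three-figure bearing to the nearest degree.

134°

Leg 1 (N44°W, 62.5 km): east 62.5 sin 316° = -43.42, north 62.5 cos 316° = 44.96
Leg 2 (295°, 47.3 km): east 47.3 sin 295° = -42.87, north 47.3 cos 295° = 19.99
Leg 3 (033°, 13.6 km): east 13.6 sin 33° = 7.41, north 13.6 cos 33° = 11.41
Net displacement: -78.88 east, 76.35 north. Direction back to start is (78.88, -76.35): bearing = atan2(78.88, -76.35) mod 360° = 134.07° ≈ 134°.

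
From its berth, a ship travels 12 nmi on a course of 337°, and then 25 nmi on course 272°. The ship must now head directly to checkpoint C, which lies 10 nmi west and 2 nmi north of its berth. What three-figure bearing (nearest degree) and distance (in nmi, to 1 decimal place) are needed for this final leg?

Leg 1 (337°, 12 nmi): east 12 sin 337° = -4.69, north 12 cos 337° = 11.05
Leg 2 (272°, 25 nmi): east 25 sin 272° = -24.98, north 25 cos 272° = 0.87
Current position: (-29.67, 11.92). Target: (-10, 2). Remaining: Δeast = 19.67, Δnorth = -9.92.
Bearing = atan2(19.67, -9.92) mod 360° = 116.76°; distance = √((19.67)² + (-9.92)²) = 22.032 nmi.

117°, 22.0 nmi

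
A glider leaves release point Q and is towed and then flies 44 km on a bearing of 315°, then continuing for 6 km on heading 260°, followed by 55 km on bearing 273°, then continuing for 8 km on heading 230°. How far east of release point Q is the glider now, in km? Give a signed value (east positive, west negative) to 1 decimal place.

Leg 1 (315°, 44 km): east 44 sin 315° = -31.11, north 44 cos 315° = 31.11
Leg 2 (260°, 6 km): east 6 sin 260° = -5.91, north 6 cos 260° = -1.04
Leg 3 (273°, 55 km): east 55 sin 273° = -54.92, north 55 cos 273° = 2.88
Leg 4 (230°, 8 km): east 8 sin 230° = -6.13, north 8 cos 230° = -5.14
Net east component: -98.07 km.

-98.1 km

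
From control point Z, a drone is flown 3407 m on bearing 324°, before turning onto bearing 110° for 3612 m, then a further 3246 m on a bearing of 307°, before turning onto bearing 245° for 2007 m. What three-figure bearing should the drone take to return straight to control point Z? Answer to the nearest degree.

Leg 1 (324°, 3407 m): east 3407 sin 324° = -2002.58, north 3407 cos 324° = 2756.32
Leg 2 (110°, 3612 m): east 3612 sin 110° = 3394.17, north 3612 cos 110° = -1235.38
Leg 3 (307°, 3246 m): east 3246 sin 307° = -2592.37, north 3246 cos 307° = 1953.49
Leg 4 (245°, 2007 m): east 2007 sin 245° = -1818.96, north 2007 cos 245° = -848.19
Net displacement: -3019.75 east, 2626.24 north. Direction back to start is (3019.75, -2626.24): bearing = atan2(3019.75, -2626.24) mod 360° = 131.01° ≈ 131°.

131°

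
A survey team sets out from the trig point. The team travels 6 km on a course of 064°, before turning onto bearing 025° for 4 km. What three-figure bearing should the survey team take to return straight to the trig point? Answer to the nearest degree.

229°

Leg 1 (064°, 6 km): east 6 sin 64° = 5.39, north 6 cos 64° = 2.63
Leg 2 (025°, 4 km): east 4 sin 25° = 1.69, north 4 cos 25° = 3.63
Net displacement: 7.08 east, 6.26 north. Direction back to start is (-7.08, -6.26): bearing = atan2(-7.08, -6.26) mod 360° = 228.55° ≈ 229°.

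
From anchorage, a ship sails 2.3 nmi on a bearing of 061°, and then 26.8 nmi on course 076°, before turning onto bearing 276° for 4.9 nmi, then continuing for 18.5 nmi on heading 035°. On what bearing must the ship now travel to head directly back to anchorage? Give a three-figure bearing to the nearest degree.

Leg 1 (061°, 2.3 nmi): east 2.3 sin 61° = 2.01, north 2.3 cos 61° = 1.12
Leg 2 (076°, 26.8 nmi): east 26.8 sin 76° = 26.00, north 26.8 cos 76° = 6.48
Leg 3 (276°, 4.9 nmi): east 4.9 sin 276° = -4.87, north 4.9 cos 276° = 0.51
Leg 4 (035°, 18.5 nmi): east 18.5 sin 35° = 10.61, north 18.5 cos 35° = 15.15
Net displacement: 33.75 east, 23.27 north. Direction back to start is (-33.75, -23.27): bearing = atan2(-33.75, -23.27) mod 360° = 235.42° ≈ 235°.

235°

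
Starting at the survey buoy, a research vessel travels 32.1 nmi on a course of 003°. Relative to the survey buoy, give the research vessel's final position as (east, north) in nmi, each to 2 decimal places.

Leg 1 (003°, 32.1 nmi): east 32.1 sin 3° = 1.68, north 32.1 cos 3° = 32.06
Summing: 1.68 nmi east, 32.06 nmi north → (1.68, 32.06).

(1.68, 32.06)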